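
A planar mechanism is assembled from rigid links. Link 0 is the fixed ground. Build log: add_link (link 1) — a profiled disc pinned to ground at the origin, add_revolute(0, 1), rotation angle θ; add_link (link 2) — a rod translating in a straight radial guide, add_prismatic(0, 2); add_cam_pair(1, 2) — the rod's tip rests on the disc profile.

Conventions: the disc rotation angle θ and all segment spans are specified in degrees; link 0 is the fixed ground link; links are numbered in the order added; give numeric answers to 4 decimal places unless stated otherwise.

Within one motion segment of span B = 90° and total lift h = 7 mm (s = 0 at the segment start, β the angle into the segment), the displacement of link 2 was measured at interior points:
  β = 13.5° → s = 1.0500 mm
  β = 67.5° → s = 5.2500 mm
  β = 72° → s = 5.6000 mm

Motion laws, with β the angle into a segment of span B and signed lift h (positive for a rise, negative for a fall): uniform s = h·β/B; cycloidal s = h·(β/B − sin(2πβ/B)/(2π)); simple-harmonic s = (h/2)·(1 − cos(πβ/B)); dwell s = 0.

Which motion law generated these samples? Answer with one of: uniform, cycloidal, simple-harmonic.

candidates at β/B = r: uniform s = h·r (linear in β); cycloidal s = h·(r − sin(2πr)/(2π)); simple-harmonic s = (h/2)(1 − cos(πr))
β=13.5°: printed 1.0500 | uniform 1.0500, cycloidal 0.1487, simple-harmonic 0.3815
β=67.5°: printed 5.2500 | uniform 5.2500, cycloidal 6.3641, simple-harmonic 5.9749
β=72°: printed 5.6000 | uniform 5.6000, cycloidal 6.6596, simple-harmonic 6.3316
only one law matches every sample → uniform

uniform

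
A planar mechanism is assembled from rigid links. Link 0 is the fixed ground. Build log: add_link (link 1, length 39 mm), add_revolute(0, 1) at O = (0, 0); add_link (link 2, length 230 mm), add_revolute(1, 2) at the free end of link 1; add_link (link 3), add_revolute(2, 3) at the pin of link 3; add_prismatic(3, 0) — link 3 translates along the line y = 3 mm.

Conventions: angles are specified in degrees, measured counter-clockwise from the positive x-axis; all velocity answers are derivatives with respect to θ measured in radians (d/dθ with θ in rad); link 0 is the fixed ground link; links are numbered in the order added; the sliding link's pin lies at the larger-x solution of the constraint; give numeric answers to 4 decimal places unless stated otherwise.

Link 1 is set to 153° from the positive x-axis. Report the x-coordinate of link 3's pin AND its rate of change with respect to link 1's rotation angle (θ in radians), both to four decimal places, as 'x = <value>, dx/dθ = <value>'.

geometry: r = 39 mm, L = 230 mm, e = 3 mm
crank pin P = (r cos θ, r sin θ) = (-34.749254, 17.705629)
h = r sin θ − e = 17.705629 − 3 = 14.705629
x = r cos θ + √(L² − h²) = -34.749254 + 229.529398 = 194.780143
dx/dθ = −r sin θ − h·r cos θ/√(L² − h²) (θ in radians; h = 14.705629) = -15.479293

x = 194.7801, dx/dθ = -15.4793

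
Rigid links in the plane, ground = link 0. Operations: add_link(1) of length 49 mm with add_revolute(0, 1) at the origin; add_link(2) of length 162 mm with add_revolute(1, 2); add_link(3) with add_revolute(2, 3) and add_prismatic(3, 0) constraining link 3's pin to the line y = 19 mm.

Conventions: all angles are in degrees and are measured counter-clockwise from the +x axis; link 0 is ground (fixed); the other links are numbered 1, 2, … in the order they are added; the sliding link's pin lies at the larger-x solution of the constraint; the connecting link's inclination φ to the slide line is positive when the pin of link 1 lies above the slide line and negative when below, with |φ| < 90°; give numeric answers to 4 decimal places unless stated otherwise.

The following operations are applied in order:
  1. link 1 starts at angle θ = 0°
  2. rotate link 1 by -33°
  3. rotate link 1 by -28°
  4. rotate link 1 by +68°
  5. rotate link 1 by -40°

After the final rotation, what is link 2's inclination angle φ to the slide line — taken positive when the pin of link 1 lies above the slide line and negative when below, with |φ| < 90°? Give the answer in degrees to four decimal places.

geometry: r = 49 mm, L = 162 mm, e = 19 mm; θ starts at 0°
rotate link 1 by -33°: θ ← 0° -33° = -33°
rotate link 1 by -28°: θ ← -33° -28° = -61°
rotate link 1 by +68°: θ ← -61° +68° = 7°
rotate link 1 by -40°: θ ← 7° -40° = -33°
h = r sin θ − e = -26.687313 − 19 = -45.687313
sin φ = h / L = -45.687313 / 162 = -0.28202045
φ = arcsin(-0.28202045) = -16.380828°

-16.3808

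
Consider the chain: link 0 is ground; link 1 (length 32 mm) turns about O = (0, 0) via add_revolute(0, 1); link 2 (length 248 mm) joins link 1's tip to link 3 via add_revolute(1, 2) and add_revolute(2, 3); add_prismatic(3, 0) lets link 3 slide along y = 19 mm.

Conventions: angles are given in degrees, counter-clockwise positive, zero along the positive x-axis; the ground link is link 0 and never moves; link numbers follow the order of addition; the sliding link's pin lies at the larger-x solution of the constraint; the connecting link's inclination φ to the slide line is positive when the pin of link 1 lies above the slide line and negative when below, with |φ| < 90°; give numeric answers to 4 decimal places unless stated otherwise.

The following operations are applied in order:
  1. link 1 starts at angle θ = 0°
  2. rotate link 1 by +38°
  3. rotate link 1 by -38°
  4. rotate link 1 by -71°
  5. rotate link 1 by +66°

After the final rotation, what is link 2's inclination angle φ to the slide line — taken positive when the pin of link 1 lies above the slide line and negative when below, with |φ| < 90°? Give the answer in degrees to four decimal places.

geometry: r = 32 mm, L = 248 mm, e = 19 mm; θ starts at 0°
rotate link 1 by +38°: θ ← 0° +38° = 38°
rotate link 1 by -38°: θ ← 38° -38° = 0°
rotate link 1 by -71°: θ ← 0° -71° = -71°
rotate link 1 by +66°: θ ← -71° +66° = -5°
h = r sin θ − e = -2.788984 − 19 = -21.788984
sin φ = h / L = -21.788984 / 248 = -0.08785881
φ = arcsin(-0.08785881) = -5.040438°

-5.0404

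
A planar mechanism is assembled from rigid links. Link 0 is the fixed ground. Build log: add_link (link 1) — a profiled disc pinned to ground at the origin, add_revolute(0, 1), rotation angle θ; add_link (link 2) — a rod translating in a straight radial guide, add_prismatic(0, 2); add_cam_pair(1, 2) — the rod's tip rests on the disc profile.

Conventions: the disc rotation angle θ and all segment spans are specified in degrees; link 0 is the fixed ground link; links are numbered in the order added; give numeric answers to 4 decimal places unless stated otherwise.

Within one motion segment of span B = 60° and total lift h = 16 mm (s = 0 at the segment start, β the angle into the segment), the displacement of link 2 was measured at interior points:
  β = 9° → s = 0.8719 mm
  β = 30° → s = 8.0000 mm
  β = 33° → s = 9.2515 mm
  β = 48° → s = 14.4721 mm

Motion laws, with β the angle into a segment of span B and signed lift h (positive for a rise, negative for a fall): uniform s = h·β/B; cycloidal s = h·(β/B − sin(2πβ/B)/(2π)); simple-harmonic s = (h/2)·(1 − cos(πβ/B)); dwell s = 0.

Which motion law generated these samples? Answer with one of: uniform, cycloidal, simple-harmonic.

candidates at β/B = r: uniform s = h·r (linear in β); cycloidal s = h·(r − sin(2πr)/(2π)); simple-harmonic s = (h/2)(1 − cos(πr))
β=9°: printed 0.8719 | uniform 2.4000, cycloidal 0.3399, simple-harmonic 0.8719
β=30°: printed 8.0000 | uniform 8.0000, cycloidal 8.0000, simple-harmonic 8.0000
β=33°: printed 9.2515 | uniform 8.8000, cycloidal 9.5869, simple-harmonic 9.2515
β=48°: printed 14.4721 | uniform 12.8000, cycloidal 15.2218, simple-harmonic 14.4721
only one law matches every sample → simple-harmonic

simple-harmonic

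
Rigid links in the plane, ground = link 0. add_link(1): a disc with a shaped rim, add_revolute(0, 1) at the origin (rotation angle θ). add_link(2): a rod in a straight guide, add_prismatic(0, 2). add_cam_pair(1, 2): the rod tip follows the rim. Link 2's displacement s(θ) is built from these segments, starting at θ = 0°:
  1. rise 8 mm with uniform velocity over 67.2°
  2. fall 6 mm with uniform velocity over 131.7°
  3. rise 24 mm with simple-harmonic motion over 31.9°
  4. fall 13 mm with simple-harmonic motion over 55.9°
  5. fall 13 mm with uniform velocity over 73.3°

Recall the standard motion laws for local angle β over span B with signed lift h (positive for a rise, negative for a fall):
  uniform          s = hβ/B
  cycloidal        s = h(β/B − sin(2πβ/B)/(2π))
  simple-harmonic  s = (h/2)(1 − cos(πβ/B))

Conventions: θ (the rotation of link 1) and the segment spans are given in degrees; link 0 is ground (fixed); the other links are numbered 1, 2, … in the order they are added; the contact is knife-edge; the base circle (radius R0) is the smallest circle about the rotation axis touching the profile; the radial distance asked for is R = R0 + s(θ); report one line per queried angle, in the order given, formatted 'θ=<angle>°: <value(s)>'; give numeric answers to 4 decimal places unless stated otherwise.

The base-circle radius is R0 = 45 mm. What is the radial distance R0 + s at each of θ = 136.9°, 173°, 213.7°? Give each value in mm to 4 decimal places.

segment 1 (0° to 67.2°, uniform, h = 8) is passed completely: s = 0.0000 + (8) = 8.0000
θ = 136.9° falls in segment 2 (67.2° to 198.9°, uniform, h = -6): β = 136.9 − 67.2 = 69.7°, B = 131.7°; Δs = -6·69.7/131.7 = -3.1754; s = 8.0000 − 3.1754 = 4.8246
θ = 173° falls in segment 2 (67.2° to 198.9°, uniform, h = -6): β = 173 − 67.2 = 105.8°, B = 131.7°; Δs = -6·105.8/131.7 = -4.8200; s = 8.0000 − 4.8200 = 3.1800
segment 2 (67.2° to 198.9°, uniform, h = -6) is passed completely: s = 8.0000 + (-6) = 2.0000
θ = 213.7° falls in segment 3 (198.9° to 230.8°, simple-harmonic, h = 24): β = 213.7 − 198.9 = 14.8°, B = 31.9°; Δs = 24/2·(1 − cos(π·0.4639)) = 10.6438; s = 2.0000 + 10.6438 = 12.6438
θ=136.9°: R = R0 + s = 45 + 4.8246 = 49.8246
θ=173°: R = R0 + s = 45 + 3.1800 = 48.1800
θ=213.7°: R = R0 + s = 45 + 12.6438 = 57.6438

θ=136.9°: 49.8246
θ=173°: 48.1800
θ=213.7°: 57.6438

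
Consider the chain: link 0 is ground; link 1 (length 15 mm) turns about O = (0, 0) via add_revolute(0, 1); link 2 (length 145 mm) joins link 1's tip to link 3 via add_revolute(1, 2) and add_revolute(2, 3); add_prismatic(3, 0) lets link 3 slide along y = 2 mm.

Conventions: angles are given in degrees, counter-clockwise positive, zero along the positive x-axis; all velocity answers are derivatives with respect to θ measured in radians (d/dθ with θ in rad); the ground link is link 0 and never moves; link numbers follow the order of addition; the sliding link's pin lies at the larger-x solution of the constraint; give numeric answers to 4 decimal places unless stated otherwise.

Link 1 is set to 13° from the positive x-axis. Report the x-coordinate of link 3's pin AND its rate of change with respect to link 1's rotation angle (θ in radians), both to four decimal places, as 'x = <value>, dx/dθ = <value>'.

geometry: r = 15 mm, L = 145 mm, e = 2 mm
crank pin P = (r cos θ, r sin θ) = (14.615551, 3.374266)
h = r sin θ − e = 3.374266 − 2 = 1.374266
x = r cos θ + √(L² − h²) = 14.615551 + 144.993487 = 159.609038
dx/dθ = −r sin θ − h·r cos θ/√(L² − h²) (θ in radians; h = 1.374266) = -3.512794

x = 159.6090, dx/dθ = -3.5128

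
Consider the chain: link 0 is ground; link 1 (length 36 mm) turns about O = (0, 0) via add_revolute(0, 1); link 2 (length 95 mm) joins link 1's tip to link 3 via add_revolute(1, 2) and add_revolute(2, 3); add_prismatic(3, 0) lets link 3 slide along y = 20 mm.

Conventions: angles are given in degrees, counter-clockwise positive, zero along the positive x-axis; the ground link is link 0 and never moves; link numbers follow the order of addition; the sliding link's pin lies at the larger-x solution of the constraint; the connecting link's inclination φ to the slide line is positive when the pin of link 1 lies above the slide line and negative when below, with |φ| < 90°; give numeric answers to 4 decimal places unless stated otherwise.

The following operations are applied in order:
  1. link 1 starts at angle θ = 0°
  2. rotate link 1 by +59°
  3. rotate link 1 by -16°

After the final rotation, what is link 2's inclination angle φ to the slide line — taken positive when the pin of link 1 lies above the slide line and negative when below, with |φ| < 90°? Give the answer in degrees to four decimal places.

geometry: r = 36 mm, L = 95 mm, e = 20 mm; θ starts at 0°
rotate link 1 by +59°: θ ← 0° +59° = 59°
rotate link 1 by -16°: θ ← 59° -16° = 43°
h = r sin θ − e = 24.551941 − 20 = 4.551941
sin φ = h / L = 4.551941 / 95 = 0.04791517
φ = arcsin(0.04791517) = 2.746388°

2.7464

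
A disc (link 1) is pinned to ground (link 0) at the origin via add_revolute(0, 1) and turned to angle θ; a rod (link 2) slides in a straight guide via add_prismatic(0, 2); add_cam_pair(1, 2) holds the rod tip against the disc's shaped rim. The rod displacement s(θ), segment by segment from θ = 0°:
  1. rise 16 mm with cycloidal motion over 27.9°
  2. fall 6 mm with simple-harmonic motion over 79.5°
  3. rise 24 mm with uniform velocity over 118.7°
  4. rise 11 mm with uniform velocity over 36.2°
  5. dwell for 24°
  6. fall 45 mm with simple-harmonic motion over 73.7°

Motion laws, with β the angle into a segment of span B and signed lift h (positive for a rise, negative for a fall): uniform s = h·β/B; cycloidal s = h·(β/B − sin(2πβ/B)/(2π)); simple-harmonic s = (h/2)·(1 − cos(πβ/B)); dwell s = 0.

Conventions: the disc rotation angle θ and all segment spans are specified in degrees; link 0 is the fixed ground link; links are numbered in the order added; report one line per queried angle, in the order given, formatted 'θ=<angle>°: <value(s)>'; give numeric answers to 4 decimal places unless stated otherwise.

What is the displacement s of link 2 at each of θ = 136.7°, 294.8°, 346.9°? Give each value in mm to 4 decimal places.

segment 1 (0° to 27.9°, cycloidal, h = 16) is passed completely: s = 0.0000 + (16) = 16.0000
segment 2 (27.9° to 107.4°, simple-harmonic, h = -6) is passed completely: s = 16.0000 + (-6) = 10.0000
θ = 136.7° falls in segment 3 (107.4° to 226.1°, uniform, h = 24): β = 136.7 − 107.4 = 29.3°, B = 118.7°; Δs = 24·29.3/118.7 = 5.9242; s = 10.0000 + 5.9242 = 15.9242
segment 3 (107.4° to 226.1°, uniform, h = 24) is passed completely: s = 10.0000 + (24) = 34.0000
segment 4 (226.1° to 262.3°, uniform, h = 11) is passed completely: s = 34.0000 + (11) = 45.0000
segment 5 (262.3° to 286.3°, dwell): s unchanged at 45.0000
θ = 294.8° falls in segment 6 (286.3° to 360°, simple-harmonic, h = -45): β = 294.8 − 286.3 = 8.5°, B = 73.7°; Δs = -45/2·(1 − cos(π·0.1153)) = -1.4608; s = 45.0000 − 1.4608 = 43.5392
θ = 346.9° falls in segment 6 (286.3° to 360°, simple-harmonic, h = -45): β = 346.9 − 286.3 = 60.6°, B = 73.7°; Δs = -45/2·(1 − cos(π·0.8223)) = -41.5822; s = 45.0000 − 41.5822 = 3.4178

θ=136.7°: 15.9242
θ=294.8°: 43.5392
θ=346.9°: 3.4178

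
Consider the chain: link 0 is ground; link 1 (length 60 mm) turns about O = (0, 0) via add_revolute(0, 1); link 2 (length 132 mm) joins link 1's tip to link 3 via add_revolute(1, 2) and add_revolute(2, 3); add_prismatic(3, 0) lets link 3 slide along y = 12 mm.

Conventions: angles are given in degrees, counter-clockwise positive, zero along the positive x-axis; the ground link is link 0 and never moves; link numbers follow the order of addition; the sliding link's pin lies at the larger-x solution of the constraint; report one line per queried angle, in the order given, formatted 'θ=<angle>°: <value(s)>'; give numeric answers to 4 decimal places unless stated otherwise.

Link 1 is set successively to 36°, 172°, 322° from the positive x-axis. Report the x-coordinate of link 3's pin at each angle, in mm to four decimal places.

geometry: r = 60 mm, L = 132 mm, e = 12 mm
θ=36°: crank pin P = (r cos θ, r sin θ) = (48.541020, 35.267115)
θ=36°: h = r sin θ − e = 35.267115 − 12 = 23.267115
θ=36°: x = r cos θ + √(L² − h²) = 48.541020 + 129.933219 = 178.474238
θ=172°: crank pin P = (r cos θ, r sin θ) = (-59.416084, 8.350386)
θ=172°: h = r sin θ − e = 8.350386 − 12 = -3.649614
θ=172°: x = r cos θ + √(L² − h²) = -59.416084 + 131.949537 = 72.533453
θ=322°: crank pin P = (r cos θ, r sin θ) = (47.280645, -36.939689)
θ=322°: h = r sin θ − e = -36.939689 − 12 = -48.939689
θ=322°: x = r cos θ + √(L² − h²) = 47.280645 + 122.592442 = 169.873087

θ=36°: 178.4742
θ=172°: 72.5335
θ=322°: 169.8731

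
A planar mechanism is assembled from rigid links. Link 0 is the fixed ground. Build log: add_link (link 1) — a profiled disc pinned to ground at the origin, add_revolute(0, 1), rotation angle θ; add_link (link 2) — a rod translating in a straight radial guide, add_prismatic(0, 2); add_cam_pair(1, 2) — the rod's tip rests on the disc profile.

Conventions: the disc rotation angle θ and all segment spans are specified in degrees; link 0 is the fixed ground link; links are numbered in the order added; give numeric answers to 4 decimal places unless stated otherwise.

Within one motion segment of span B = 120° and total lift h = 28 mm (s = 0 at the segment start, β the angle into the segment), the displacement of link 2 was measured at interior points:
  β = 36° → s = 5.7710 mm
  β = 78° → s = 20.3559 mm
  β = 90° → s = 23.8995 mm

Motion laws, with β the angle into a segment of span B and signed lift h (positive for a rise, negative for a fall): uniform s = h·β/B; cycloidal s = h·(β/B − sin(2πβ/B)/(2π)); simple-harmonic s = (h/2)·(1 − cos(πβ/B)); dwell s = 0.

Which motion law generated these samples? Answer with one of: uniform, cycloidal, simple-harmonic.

candidates at β/B = r: uniform s = h·r (linear in β); cycloidal s = h·(r − sin(2πr)/(2π)); simple-harmonic s = (h/2)(1 − cos(πr))
β=36°: printed 5.7710 | uniform 8.4000, cycloidal 4.1618, simple-harmonic 5.7710
β=78°: printed 20.3559 | uniform 18.2000, cycloidal 21.8053, simple-harmonic 20.3559
β=90°: printed 23.8995 | uniform 21.0000, cycloidal 25.4563, simple-harmonic 23.8995
only one law matches every sample → simple-harmonic

simple-harmonic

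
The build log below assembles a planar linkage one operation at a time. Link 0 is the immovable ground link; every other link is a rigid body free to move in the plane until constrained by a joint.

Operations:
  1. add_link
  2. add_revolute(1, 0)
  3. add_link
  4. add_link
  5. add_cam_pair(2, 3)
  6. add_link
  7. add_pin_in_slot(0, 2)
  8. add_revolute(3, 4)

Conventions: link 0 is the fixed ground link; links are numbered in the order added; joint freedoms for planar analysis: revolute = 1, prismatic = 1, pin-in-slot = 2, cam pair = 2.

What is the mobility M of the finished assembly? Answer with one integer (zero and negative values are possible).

ground; <1,0,0>
#1 <2,0,0>
R:1↔0 J1 <2,1,0>
#2 <3,1,0>
#3 <4,1,0>
C:2↔3 J2 <4,1,1>
#4 <5,1,1>
PS:0↔2 J2 <5,1,2>
R:3↔4 J1 <5,2,2>
3×4 − 2×2 − 1×2 = 6

M = 6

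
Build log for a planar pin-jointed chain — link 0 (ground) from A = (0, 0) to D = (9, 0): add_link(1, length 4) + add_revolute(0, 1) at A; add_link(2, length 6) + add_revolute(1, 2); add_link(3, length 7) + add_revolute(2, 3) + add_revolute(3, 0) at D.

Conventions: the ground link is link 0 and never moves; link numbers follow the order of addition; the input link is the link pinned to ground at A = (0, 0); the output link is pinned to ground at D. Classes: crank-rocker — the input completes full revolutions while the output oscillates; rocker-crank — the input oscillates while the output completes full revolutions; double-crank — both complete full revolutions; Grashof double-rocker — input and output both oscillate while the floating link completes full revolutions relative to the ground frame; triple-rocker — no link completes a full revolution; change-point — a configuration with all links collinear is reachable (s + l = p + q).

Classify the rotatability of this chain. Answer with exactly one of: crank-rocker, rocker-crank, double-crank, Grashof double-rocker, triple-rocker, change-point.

lengths: ground=9, input=4, coupler=6, output=7
sorted: s=4 (shortest), l=9 (longest), p+q=13
s + l = 13 vs p + q = 13
s + l = p + q → change-point (collinear configuration reachable)

change-point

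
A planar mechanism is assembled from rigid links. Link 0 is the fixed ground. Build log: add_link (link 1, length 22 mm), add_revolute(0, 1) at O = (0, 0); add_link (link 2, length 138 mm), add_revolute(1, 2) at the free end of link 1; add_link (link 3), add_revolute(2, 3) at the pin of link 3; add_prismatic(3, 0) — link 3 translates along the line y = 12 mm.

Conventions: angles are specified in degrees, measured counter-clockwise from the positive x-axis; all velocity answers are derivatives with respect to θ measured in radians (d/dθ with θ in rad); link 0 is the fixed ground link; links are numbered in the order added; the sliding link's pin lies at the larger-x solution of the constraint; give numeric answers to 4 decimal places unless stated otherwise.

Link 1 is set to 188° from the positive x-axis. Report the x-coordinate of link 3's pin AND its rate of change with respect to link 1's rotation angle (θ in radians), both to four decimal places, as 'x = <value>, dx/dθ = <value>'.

geometry: r = 22 mm, L = 138 mm, e = 12 mm
crank pin P = (r cos θ, r sin θ) = (-21.785898, -3.061808)
h = r sin θ − e = -3.061808 − 12 = -15.061808
x = r cos θ + √(L² − h²) = -21.785898 + 137.175588 = 115.389690
dx/dθ = −r sin θ − h·r cos θ/√(L² − h²) (θ in radians; h = -15.061808) = 0.669728

x = 115.3897, dx/dθ = 0.6697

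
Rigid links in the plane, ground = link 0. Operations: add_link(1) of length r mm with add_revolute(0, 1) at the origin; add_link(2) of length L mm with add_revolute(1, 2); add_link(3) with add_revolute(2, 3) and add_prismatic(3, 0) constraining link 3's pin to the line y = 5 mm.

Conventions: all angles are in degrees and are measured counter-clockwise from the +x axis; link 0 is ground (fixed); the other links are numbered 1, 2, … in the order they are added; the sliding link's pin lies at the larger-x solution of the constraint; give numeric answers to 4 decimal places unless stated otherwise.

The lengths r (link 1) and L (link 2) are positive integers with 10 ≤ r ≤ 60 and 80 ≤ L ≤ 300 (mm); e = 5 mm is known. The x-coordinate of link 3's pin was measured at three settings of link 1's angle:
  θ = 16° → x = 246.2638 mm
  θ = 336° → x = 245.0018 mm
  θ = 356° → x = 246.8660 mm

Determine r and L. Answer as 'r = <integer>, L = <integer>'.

constraint per measurement: (x − r cos θ)² + (r sin θ − e)² = L²
subtracting the θ₁ and θ₂ equations cancels the r² and L² terms:
r = (x₁² − x₂²) / (2[(x₁cos θ₁ + e sin θ₁) − (x₂cos θ₂ + e sin θ₂)]) = 18.9996 → r = 19
L² = (x₁ − r cos θ₁)² + (r sin θ₁ − e)² = 51983.9777 → L = 228.0000 → L = 228
check at θ₃=356°: x = 246.8660 (printed 246.8660) ✓

r = 19, L = 228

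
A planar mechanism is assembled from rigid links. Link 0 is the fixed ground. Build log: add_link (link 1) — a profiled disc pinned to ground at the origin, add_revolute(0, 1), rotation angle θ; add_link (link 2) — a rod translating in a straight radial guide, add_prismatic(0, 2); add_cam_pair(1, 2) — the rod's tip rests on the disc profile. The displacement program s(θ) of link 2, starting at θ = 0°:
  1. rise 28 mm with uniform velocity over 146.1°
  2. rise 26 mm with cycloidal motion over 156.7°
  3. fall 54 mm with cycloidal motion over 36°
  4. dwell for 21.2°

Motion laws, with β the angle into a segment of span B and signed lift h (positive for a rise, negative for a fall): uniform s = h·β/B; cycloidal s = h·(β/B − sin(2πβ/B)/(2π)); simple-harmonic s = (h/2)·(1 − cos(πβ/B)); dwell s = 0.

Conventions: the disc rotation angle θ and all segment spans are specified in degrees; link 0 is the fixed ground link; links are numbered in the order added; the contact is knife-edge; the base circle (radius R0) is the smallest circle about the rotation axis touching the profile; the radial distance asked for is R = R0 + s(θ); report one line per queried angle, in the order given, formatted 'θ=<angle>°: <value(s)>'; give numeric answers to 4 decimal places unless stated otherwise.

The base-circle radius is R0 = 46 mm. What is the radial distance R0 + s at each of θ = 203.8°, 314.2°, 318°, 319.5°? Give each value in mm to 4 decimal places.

seg 1 [0°–146.1°] uniform, h=28: full span → s += 28 → s = 28.0000
seg 2 [146.1°–302.8°] cycloidal, h=26: θ=203.8° here. β=57.7, B=156.7. 26·(0.3682 − sin(2π·0.3682)/(2π)) = 6.5257 → s = 34.5257
seg 2 [146.1°–302.8°] cycloidal, h=26: full span → s += 26 → s = 54.0000
seg 3 [302.8°–338.8°] cycloidal, h=-54: θ=314.2° here. β=11.4, B=36. -54·(0.3167 − sin(2π·0.3167)/(2π)) = -9.2487 → s = 44.7513
seg 3 [302.8°–338.8°] cycloidal, h=-54: θ=318° here. β=15.2, B=36. -54·(0.4222 − sin(2π·0.4222)/(2π)) = -18.7652 → s = 35.2348
seg 3 [302.8°–338.8°] cycloidal, h=-54: θ=319.5° here. β=16.7, B=36. -54·(0.4639 − sin(2π·0.4639)/(2π)) = -23.1167 → s = 30.8833
θ=203.8°: R = R0 + s = 46 + 34.5257 = 80.5257
θ=314.2°: R = R0 + s = 46 + 44.7513 = 90.7513
θ=318°: R = R0 + s = 46 + 35.2348 = 81.2348
θ=319.5°: R = R0 + s = 46 + 30.8833 = 76.8833

θ=203.8°: 80.5257
θ=314.2°: 90.7513
θ=318°: 81.2348
θ=319.5°: 76.8833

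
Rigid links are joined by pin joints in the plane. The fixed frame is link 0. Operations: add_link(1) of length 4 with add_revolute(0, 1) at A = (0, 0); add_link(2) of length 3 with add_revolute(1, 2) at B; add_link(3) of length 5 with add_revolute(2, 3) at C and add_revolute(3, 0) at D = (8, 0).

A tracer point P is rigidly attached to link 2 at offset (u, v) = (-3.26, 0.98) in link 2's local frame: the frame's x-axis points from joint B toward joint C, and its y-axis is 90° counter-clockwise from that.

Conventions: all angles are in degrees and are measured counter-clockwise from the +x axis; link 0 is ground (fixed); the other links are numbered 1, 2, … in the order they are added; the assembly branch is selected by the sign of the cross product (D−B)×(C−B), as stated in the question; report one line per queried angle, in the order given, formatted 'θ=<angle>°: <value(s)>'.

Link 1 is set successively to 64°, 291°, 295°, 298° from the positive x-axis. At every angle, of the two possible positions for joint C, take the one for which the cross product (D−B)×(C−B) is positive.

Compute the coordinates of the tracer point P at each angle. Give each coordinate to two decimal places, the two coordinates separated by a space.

A=(0,0), D=(8.00,0)
θ=64°: B = A + 4.00·(cos64°, sin64°) = (1.7535, 3.5952)
θ=64°: |BD| = 7.2072
θ=64°: circle(B,3.00) ∩ circle(D,5.00): a=2.4936, h=1.6679
θ=64°:   candidates: C₊=(4.7467,3.7968) cross=12.021; C₋=(3.0827,0.9057) cross=-12.021
θ=64°:   branch + wants cross > 0 → take C=(4.7467,3.7968) (cross=12.021)
θ=64°: ex = (C−B)/|BC| = (0.9977,0.0672); ey = (-0.0672,0.9977)
θ=64°: P = B + -3.26·ex + 0.98·ey = (-1.5650,4.3538)
θ=291°: B = A + 4.00·(cos291°, sin291°) = (1.4335, -3.7343)
θ=291°: |BD| = 7.5541
θ=291°: circle(B,3.00) ∩ circle(D,5.00): a=2.7180, h=1.2698
θ=291°:   candidates: C₊=(3.1684,-1.2869) cross=9.592; C₋=(4.4239,-3.4945) cross=-9.592
θ=291°:   branch + wants cross > 0 → take C=(3.1684,-1.2869) (cross=9.592)
θ=291°: ex = (C−B)/|BC| = (0.5783,0.8158); ey = (-0.8158,0.5783)
θ=291°: P = B + -3.26·ex + 0.98·ey = (-1.2514,-5.8271)
θ=295°: B = A + 4.00·(cos295°, sin295°) = (1.6905, -3.6252)
θ=295°: |BD| = 7.2768
θ=295°: circle(B,3.00) ∩ circle(D,5.00): a=2.5390, h=1.5979
θ=295°:   candidates: C₊=(3.0959,-0.9748) cross=11.628; C₋=(4.6880,-3.7458) cross=-11.628
θ=295°:   branch + wants cross > 0 → take C=(3.0959,-0.9748) (cross=11.628)
θ=295°: ex = (C−B)/|BC| = (0.4685,0.8835); ey = (-0.8835,0.4685)
θ=295°: P = B + -3.26·ex + 0.98·ey = (-0.7026,-6.0462)
θ=298°: B = A + 4.00·(cos298°, sin298°) = (1.8779, -3.5318)
θ=298°: |BD| = 7.0678
θ=298°: circle(B,3.00) ∩ circle(D,5.00): a=2.4020, h=1.7973
θ=298°:   candidates: C₊=(3.0604,-0.7747) cross=12.703; C₋=(4.8566,-3.8883) cross=-12.703
θ=298°:   branch + wants cross > 0 → take C=(3.0604,-0.7747) (cross=12.703)
θ=298°: ex = (C−B)/|BC| = (0.3942,0.9190); ey = (-0.9190,0.3942)
θ=298°: P = B + -3.26·ex + 0.98·ey = (-0.3077,-6.1416)

θ=64°: -1.57 4.35
θ=291°: -1.25 -5.83
θ=295°: -0.70 -6.05
θ=298°: -0.31 -6.14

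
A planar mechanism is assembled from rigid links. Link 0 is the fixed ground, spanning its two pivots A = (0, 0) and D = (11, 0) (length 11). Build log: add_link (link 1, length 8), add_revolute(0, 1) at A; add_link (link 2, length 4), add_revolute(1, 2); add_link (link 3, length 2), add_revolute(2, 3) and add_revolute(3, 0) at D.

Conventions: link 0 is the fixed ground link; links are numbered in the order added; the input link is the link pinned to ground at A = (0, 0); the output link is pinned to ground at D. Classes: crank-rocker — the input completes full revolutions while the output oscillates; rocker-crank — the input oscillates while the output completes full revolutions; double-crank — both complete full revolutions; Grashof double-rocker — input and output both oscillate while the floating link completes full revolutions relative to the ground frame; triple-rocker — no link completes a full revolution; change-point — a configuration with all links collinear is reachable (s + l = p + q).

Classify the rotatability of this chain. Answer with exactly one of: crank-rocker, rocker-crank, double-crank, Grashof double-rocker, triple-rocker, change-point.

lengths: ground=11, input=8, coupler=4, output=2
sorted: s=2 (shortest), l=11 (longest), p+q=12
s + l = 13 vs p + q = 12
s + l > p + q → non-Grashof → no link fully rotates → triple-rocker

triple-rocker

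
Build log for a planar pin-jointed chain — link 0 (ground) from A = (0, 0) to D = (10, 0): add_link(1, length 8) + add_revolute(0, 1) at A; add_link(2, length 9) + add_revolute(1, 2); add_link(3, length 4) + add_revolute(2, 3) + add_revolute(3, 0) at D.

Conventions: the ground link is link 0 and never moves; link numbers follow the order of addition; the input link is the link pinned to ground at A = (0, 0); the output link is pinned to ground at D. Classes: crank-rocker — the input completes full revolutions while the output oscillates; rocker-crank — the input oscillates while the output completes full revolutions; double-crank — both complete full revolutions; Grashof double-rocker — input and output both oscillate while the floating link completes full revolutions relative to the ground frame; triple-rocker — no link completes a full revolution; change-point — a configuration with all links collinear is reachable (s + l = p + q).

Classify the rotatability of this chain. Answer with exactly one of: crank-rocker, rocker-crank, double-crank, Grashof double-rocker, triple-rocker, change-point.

lengths: ground=10, input=8, coupler=9, output=4
sorted: s=4 (shortest), l=10 (longest), p+q=17
s + l = 14 vs p + q = 17
s + l < p + q (Grashof) with shortest = output link → rocker-crank

rocker-crank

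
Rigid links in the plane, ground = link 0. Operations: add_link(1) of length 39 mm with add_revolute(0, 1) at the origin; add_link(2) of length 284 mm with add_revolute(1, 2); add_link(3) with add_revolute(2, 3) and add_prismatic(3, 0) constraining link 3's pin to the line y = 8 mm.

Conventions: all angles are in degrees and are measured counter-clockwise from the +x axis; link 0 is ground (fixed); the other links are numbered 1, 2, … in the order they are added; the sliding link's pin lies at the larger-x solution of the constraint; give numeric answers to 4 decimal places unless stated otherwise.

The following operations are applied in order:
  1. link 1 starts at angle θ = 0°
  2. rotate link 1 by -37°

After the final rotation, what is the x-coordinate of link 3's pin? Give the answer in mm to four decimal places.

geometry: r = 39 mm, L = 284 mm, e = 8 mm; θ starts at 0°
rotate link 1 by -37°: θ ← 0° -37° = -37°
crank pin P = (r cos θ, r sin θ) = (31.146785, -23.470786)
h = r sin θ − e = -23.470786 − 8 = -31.470786
x = r cos θ + √(L² − h²) = 31.146785 + 282.250934 = 313.397719

313.3977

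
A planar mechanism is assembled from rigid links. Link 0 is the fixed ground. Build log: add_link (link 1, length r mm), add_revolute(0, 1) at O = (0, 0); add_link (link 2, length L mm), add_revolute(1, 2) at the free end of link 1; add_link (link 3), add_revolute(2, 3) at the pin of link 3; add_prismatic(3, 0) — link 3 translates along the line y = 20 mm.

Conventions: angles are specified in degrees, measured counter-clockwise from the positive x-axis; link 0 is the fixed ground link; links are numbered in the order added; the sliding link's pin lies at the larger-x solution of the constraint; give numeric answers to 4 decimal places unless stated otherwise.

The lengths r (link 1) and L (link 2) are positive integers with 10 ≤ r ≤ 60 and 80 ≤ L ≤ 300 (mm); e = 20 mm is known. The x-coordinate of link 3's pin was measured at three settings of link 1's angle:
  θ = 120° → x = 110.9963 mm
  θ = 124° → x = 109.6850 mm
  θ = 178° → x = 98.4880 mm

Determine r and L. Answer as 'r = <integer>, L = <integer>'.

constraint per measurement: (x − r cos θ)² + (r sin θ − e)² = L²
subtracting the θ₁ and θ₂ equations cancels the r² and L² terms:
r = (x₁² − x₂²) / (2[(x₁cos θ₁ + e sin θ₁) − (x₂cos θ₂ + e sin θ₂)]) = 22.0004 → r = 22
L² = (x₁ − r cos θ₁)² + (r sin θ₁ − e)² = 14883.9949 → L = 122.0000 → L = 122
check at θ₃=178°: x = 98.4880 (printed 98.4880) ✓

r = 22, L = 122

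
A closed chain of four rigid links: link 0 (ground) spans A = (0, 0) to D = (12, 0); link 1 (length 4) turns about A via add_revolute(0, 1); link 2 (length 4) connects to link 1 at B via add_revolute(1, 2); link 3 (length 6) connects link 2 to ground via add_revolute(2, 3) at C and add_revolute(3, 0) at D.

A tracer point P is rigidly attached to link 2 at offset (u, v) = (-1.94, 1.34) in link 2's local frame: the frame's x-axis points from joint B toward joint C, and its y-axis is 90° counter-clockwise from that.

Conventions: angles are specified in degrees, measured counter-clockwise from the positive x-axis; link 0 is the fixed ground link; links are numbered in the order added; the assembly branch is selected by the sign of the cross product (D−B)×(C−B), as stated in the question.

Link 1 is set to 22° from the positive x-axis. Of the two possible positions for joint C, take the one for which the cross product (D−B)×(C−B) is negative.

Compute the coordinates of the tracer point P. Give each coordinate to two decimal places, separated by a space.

A=(0,0), D=(12.00,0)
B = A + 4.00·(cos22°, sin22°) = (3.7087, 1.4984)
|BD| = 8.4256
circle(B,4.00) ∩ circle(D,6.00): a=3.0259, h=2.6161
  candidates: C₊=(7.1517,3.5346) cross=22.042; C₋=(6.2212,-1.6141) cross=-22.042
  branch - wants cross < 0 → take C=(6.2212,-1.6141) (cross=-22.042)
ex = (C−B)/|BC| = (0.6281,-0.7781); ey = (0.7781,0.6281)
P = B + -1.94·ex + 1.34·ey = (3.5329,3.8497)

3.53 3.85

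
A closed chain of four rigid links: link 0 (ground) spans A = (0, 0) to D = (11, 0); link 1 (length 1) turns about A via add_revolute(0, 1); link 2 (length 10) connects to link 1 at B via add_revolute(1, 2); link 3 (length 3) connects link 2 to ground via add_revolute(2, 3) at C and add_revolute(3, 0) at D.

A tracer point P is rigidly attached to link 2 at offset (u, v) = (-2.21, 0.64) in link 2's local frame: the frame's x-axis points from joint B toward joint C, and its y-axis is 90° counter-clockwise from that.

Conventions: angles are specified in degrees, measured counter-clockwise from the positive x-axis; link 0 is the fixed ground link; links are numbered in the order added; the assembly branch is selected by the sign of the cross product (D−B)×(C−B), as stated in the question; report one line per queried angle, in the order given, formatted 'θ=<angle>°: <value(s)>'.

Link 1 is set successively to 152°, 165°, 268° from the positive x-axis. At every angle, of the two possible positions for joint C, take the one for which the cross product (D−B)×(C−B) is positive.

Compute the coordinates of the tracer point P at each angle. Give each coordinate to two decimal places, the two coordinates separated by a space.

A=(0,0), D=(11.00,0)
θ=152°: B = A + 1.00·(cos152°, sin152°) = (-0.8829, 0.4695)
θ=152°: |BD| = 11.8922
θ=152°: circle(B,10.00) ∩ circle(D,3.00): a=9.7721, h=2.1226
θ=152°:   candidates: C₊=(8.9654,2.2046) cross=25.242; C₋=(8.7978,-2.0372) cross=-25.242
θ=152°:   branch + wants cross > 0 → take C=(8.9654,2.2046) (cross=25.242)
θ=152°: ex = (C−B)/|BC| = (0.9848,0.1735); ey = (-0.1735,0.9848)
θ=152°: P = B + -2.21·ex + 0.64·ey = (-3.1705,0.7163)
θ=165°: B = A + 1.00·(cos165°, sin165°) = (-0.9659, 0.2588)
θ=165°: |BD| = 11.9687
θ=165°: circle(B,10.00) ∩ circle(D,3.00): a=9.7859, h=2.0580
θ=165°:   candidates: C₊=(8.8622,2.1047) cross=24.632; C₋=(8.7732,-2.0103) cross=-24.632
θ=165°:   branch + wants cross > 0 → take C=(8.8622,2.1047) (cross=24.632)
θ=165°: ex = (C−B)/|BC| = (0.9828,0.1846); ey = (-0.1846,0.9828)
θ=165°: P = B + -2.21·ex + 0.64·ey = (-3.2561,0.4799)
θ=268°: B = A + 1.00·(cos268°, sin268°) = (-0.0349, -0.9994)
θ=268°: |BD| = 11.0801
θ=268°: circle(B,10.00) ∩ circle(D,3.00): a=9.6465, h=2.6353
θ=268°:   candidates: C₊=(9.3346,2.4953) cross=29.200; C₋=(9.8100,-2.7539) cross=-29.200
θ=268°:   branch + wants cross > 0 → take C=(9.3346,2.4953) (cross=29.200)
θ=268°: ex = (C−B)/|BC| = (0.9369,0.3495); ey = (-0.3495,0.9369)
θ=268°: P = B + -2.21·ex + 0.64·ey = (-2.3292,-1.1721)

θ=152°: -3.17 0.72
θ=165°: -3.26 0.48
θ=268°: -2.33 -1.17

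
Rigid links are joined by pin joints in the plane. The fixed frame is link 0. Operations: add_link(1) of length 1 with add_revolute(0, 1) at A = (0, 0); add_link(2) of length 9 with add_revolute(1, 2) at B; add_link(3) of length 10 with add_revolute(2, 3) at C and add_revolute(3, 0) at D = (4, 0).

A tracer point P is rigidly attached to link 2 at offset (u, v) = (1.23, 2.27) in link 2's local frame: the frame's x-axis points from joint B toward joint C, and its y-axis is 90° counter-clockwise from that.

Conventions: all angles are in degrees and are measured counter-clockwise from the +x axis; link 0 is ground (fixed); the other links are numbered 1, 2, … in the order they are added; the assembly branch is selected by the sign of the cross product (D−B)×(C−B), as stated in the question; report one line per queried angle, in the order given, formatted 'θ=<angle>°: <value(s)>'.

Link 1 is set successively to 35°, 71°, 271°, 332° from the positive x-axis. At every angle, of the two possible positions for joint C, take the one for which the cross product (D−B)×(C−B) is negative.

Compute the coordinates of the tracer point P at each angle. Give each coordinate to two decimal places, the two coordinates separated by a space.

A=(0,0), D=(4.00,0)
θ=35°: B = A + 1.00·(cos35°, sin35°) = (0.8192, 0.5736)
θ=35°: |BD| = 3.2321
θ=35°: circle(B,9.00) ∩ circle(D,10.00): a=-1.3231, h=8.9022
θ=35°:   candidates: C₊=(1.0968,9.5693) cross=28.773; C₋=(-2.0628,-7.9525) cross=-28.773
θ=35°:   branch - wants cross < 0 → take C=(-2.0628,-7.9525) (cross=-28.773)
θ=35°: ex = (C−B)/|BC| = (-0.3202,-0.9473); ey = (0.9473,-0.3202)
θ=35°: P = B + 1.23·ex + 2.27·ey = (2.5758,-1.3185)
θ=71°: B = A + 1.00·(cos71°, sin71°) = (0.3256, 0.9455)
θ=71°: |BD| = 3.7941
θ=71°: circle(B,9.00) ∩ circle(D,10.00): a=-0.6068, h=8.9795
θ=71°:   candidates: C₊=(1.9757,9.7930) cross=34.070; C₋=(-2.4998,-7.5995) cross=-34.070
θ=71°:   branch - wants cross < 0 → take C=(-2.4998,-7.5995) (cross=-34.070)
θ=71°: ex = (C−B)/|BC| = (-0.3139,-0.9494); ey = (0.9494,-0.3139)
θ=71°: P = B + 1.23·ex + 2.27·ey = (2.0947,-0.9349)
θ=271°: B = A + 1.00·(cos271°, sin271°) = (0.0175, -0.9998)
θ=271°: |BD| = 4.1061
θ=271°: circle(B,9.00) ∩ circle(D,10.00): a=-0.2605, h=8.9962
θ=271°:   candidates: C₊=(-2.4258,7.6622) cross=36.940; C₋=(1.9553,-9.7887) cross=-36.940
θ=271°:   branch - wants cross < 0 → take C=(1.9553,-9.7887) (cross=-36.940)
θ=271°: ex = (C−B)/|BC| = (0.2153,-0.9765); ey = (0.9765,0.2153)
θ=271°: P = B + 1.23·ex + 2.27·ey = (2.4991,-1.7122)
θ=332°: B = A + 1.00·(cos332°, sin332°) = (0.8829, -0.4695)
θ=332°: |BD| = 3.1522
θ=332°: circle(B,9.00) ∩ circle(D,10.00): a=-1.4377, h=8.8844
θ=332°:   candidates: C₊=(-1.8619,8.1018) cross=28.006; C₋=(0.7845,-9.4689) cross=-28.006
θ=332°:   branch - wants cross < 0 → take C=(0.7845,-9.4689) (cross=-28.006)
θ=332°: ex = (C−B)/|BC| = (-0.0109,-0.9999); ey = (0.9999,-0.0109)
θ=332°: P = B + 1.23·ex + 2.27·ey = (3.1394,-1.7242)

θ=35°: 2.58 -1.32
θ=71°: 2.09 -0.93
θ=271°: 2.50 -1.71
θ=332°: 3.14 -1.72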